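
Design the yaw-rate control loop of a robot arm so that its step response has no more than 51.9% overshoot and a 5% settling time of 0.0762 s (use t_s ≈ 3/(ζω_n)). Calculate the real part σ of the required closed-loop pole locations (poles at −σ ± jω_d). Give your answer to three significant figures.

σ ≈ 39.4

The settling-time spec alone fixes σ = ζω_n = 3/t_s = 3/0.0762 = 39.4.
(Overshoot then fixes ζ = 0.204 and hence ω_d = σ·√(1−ζ²)/ζ = 189 rad/s.)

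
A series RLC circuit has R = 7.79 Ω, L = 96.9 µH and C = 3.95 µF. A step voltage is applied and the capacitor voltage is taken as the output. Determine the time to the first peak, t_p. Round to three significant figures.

t_p ≈ 0.0000995 s

For a series RLC circuit (capacitor voltage as output), ω_n = 1/√(LC) = 1/√(96.9 µH · 3.95 µF) = 51100 rad/s.
ζ = (R/2)·√(C/L) = (7.79/2)·√(3.95 µF/96.9 µH) = 0.786.
The damped frequency ω_d = ω_n√(1−ζ²) = 31600 rad/s. t_p = π/ω_d = 0.0000995 s.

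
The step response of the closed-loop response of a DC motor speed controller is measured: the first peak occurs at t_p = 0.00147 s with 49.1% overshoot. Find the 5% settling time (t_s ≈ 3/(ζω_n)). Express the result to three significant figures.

t_s ≈ 0.00620 s

The overshoot fixes ζ = −ln(OS)/√(π²+ln²(OS)) = 0.221.
t_p = π/ω_d ⇒ ω_d = 2140 rad/s; then ω_n = ω_d/√(1−ζ²) = 2190 rad/s.
t_s ≈ 3/(ζω_n) = 3/(0.221·2190) = 0.00620 s.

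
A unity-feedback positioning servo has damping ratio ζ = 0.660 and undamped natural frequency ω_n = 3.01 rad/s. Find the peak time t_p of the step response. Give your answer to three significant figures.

t_p ≈ 1.39 s

The damped frequency is ω_d = ω_n√(1−ζ²) = 3.01·√(1−0.436) = 2.26 rad/s.
Peak time t_p = π/ω_d = π/2.26 = 1.39 s.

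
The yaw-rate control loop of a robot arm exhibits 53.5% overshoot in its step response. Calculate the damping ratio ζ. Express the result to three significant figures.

ζ ≈ 0.195

Inverting the overshoot relation: ζ = |ln 0.535|/√(π² + ln²0.535) = 0.195.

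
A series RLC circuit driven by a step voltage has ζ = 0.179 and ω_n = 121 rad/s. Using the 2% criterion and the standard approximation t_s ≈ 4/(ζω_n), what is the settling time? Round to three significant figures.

t_s ≈ 0.185 s

t_s ≈ 4/(ζω_n) = 4/(0.179 × 121) = 0.185 s.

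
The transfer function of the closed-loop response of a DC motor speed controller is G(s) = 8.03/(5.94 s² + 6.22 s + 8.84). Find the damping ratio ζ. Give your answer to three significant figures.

Dividing through by 5.94: denominator becomes s² + 1.047 s + 1.488.
So ω_n = √1.488 = 1.22 rad/s and ζ = 1.047/(2·1.22) = 0.429.

ζ ≈ 0.429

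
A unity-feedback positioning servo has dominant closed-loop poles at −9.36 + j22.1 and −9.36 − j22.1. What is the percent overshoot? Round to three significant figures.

The poles are at −σ ± jω_d with σ = 9.36 and ω_d = 22.1, so ω_n = √(σ²+ω_d²) = 24.0 rad/s and ζ = σ/ω_n = 0.390.
Overshoot: exp(−π·0.390/√(1−0.390²)) = 0.264, i.e. 26.4%.

%OS ≈ 26.4%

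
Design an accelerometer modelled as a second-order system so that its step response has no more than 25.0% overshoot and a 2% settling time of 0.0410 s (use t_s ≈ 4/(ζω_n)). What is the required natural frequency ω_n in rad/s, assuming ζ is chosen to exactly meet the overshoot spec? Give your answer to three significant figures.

ω_n ≈ 242 rad/s

ζ = −ln(OS)/√(π² + (ln OS)²). With OS = 0.250, ln OS = −1.386 and ζ = 1.386/3.434 = 0.404.
Then ω_n = 4/(ζ t_s) = 4/(0.404 × 0.0410) = 242 rad/s.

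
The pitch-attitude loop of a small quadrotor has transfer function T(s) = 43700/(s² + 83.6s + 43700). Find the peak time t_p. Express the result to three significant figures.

t_p ≈ 0.0153 s

Matching coefficients with s² + 2ζω_n s + ω_n² gives ω_n² = 43700 ⇒ ω_n = 209 rad/s, and ζ = 83.6/(2ω_n) = 0.200.
ω_d = ω_n√(1−ζ²) = 205 rad/s. Then t_p = π/ω_d = 0.0153 s.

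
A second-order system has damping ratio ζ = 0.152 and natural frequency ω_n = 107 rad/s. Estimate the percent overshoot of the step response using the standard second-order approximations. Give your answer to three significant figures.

%OS ≈ 61.7%

For an underdamped second-order system, %OS = 100·exp(−πζ/√(1−ζ²)).
πζ/√(1−ζ²) = π·0.152/√(1−0.0231) = 0.4831, so %OS = 100·e^(−0.4831) = 61.7%.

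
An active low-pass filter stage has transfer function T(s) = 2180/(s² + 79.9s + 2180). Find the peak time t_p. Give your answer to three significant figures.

t_p ≈ 0.130 s

ω_n = √2180 = 46.7 rad/s; ζ = 79.9/(2·46.7) = 0.856.
The damped frequency ω_d = ω_n√(1−ζ²) = 24.2 rad/s. Then t_p = π/ω_d = 0.130 s.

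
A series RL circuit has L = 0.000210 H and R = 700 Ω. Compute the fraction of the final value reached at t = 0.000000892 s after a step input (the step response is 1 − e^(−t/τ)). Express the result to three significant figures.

τ = L/R = 0.000210/700 = 0.000000300 s.
y(t)/y_∞ = 1 − e^(−t/τ) = 1 − e^(−0.000000892/0.000000300) = 1 − e^(−2.97) = 0.949.

y/y_∞ ≈ 0.949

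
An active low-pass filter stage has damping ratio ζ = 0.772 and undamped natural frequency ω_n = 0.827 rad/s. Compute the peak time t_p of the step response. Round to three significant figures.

t_p ≈ 5.98 s

The damped frequency is ω_d = ω_n√(1−ζ²) = 0.827·√(1−0.596) = 0.526 rad/s.
Peak time t_p = π/ω_d = π/0.526 = 5.98 s.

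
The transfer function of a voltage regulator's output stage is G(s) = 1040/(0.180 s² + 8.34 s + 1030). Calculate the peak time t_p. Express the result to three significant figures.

t_p ≈ 0.0436 s

Dividing through by 0.180: denominator becomes s² + 46.33 s + 5722.
So ω_n = √5722 = 75.6 rad/s and ζ = 46.33/(2·75.6) = 0.306.
ω_d = 75.6·√(1 − 0.306²) = 72.0 rad/s. t_p = π/ω_d = 0.0436 s.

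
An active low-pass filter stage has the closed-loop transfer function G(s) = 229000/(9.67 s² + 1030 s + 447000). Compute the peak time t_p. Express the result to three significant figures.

Dividing through by 9.67: denominator becomes s² + 106.5 s + 46230.
So ω_n = √46230 = 215 rad/s and ζ = 106.5/(2·215) = 0.248.
The damped frequency ω_d = ω_n√(1−ζ²) = 208 rad/s. t_p = π/ω_d = 0.0151 s.

t_p ≈ 0.0151 s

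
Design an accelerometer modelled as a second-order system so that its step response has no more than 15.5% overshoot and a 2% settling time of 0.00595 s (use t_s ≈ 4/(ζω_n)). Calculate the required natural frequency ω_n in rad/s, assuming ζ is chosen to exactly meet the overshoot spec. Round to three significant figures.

ζ = −ln(OS)/√(π² + (ln OS)²). With OS = 0.155, ln OS = −1.864 and ζ = 1.864/3.653 = 0.510.
Then ω_n = 4/(ζ t_s) = 4/(0.510 × 0.00595) = 1320 rad/s.

ω_n ≈ 1320 rad/s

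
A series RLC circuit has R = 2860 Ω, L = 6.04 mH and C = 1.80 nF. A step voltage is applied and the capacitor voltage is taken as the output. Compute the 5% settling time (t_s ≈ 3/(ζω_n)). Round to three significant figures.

For a series RLC circuit (capacitor voltage as output), ω_n = 1/√(LC) = 1/√(6.04 mH · 1.80 nF) = 303000 rad/s.
ζ = (R/2)·√(C/L) = (2860/2)·√(1.80 nF/6.04 mH) = 0.781.
t_s ≈ 3/(ζω_n) = 0.0000127 s.

t_s ≈ 0.0000127 s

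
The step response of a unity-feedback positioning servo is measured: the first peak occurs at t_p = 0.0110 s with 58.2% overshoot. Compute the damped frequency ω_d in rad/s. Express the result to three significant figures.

t_p = π/ω_d, so ω_d = π/0.0110 = 286 rad/s.

ω_d ≈ 286 rad/s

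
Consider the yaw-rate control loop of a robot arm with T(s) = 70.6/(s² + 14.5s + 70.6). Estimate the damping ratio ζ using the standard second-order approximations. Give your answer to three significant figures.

ζ ≈ 0.863

ω_n = √70.6 = 8.40 rad/s; ζ = 14.5/(2·8.40) = 0.863.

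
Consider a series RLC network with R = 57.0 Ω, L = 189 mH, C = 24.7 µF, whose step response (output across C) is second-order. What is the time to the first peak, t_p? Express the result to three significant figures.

t_p ≈ 0.00718 s

For a series RLC circuit (capacitor voltage as output), ω_n = 1/√(LC) = 1/√(189 mH · 24.7 µF) = 463 rad/s.
ζ = (R/2)·√(C/L) = (57.0/2)·√(24.7 µF/189 mH) = 0.326.
ω_d = 463·√(1 − 0.326²) = 438 rad/s. t_p = π/ω_d = 0.00718 s.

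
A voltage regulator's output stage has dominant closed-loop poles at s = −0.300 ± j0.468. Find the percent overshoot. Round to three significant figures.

|pole| = ω_n = √(0.300² + 0.468²) = 0.556 rad/s; ζ = cos θ = σ/ω_n = 0.540.
Overshoot: exp(−π·0.540/√(1−0.540²)) = 0.133, i.e. 13.3%.

%OS ≈ 13.3%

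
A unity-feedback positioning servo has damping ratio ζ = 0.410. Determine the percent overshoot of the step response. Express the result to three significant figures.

For an underdamped second-order system, %OS = 100·exp(−πζ/√(1−ζ²)).
πζ/√(1−ζ²) = π·0.410/√(1−0.168) = 1.412, so %OS = 100·e^(−1.412) = 24.4%.

%OS ≈ 24.4%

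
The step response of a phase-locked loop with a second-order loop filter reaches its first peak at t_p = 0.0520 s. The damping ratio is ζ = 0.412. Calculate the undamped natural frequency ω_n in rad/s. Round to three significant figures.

ω_n ≈ 66.3 rad/s

Peak time t_p = π/ω_d, so ω_d = π/t_p = π/0.0520 = 60.4 rad/s.
ω_n = ω_d/√(1−ζ²) = 60.4/√0.830 = 66.3 rad/s.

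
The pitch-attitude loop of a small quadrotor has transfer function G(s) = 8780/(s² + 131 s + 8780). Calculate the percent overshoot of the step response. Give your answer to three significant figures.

Comparing the denominator to s² + 2ζω_n s + ω_n²: ω_n = √8780 = 93.7 rad/s, and 2ζω_n = 131 so ζ = 131/(2·93.7) = 0.699.
%OS = 100·exp(−πζ/√(1−ζ²)) = 4.64%.

%OS ≈ 4.64%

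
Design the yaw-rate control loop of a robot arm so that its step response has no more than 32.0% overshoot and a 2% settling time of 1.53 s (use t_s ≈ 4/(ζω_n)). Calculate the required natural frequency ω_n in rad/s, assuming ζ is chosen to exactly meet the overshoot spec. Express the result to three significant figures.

Inverting the overshoot relation: ζ = |ln 0.320|/√(π² + ln²0.320) = 0.341.
From t_s ≈ 4/(ζω_n): ω_n = 4/(ζ·t_s) = 4/(0.341·1.53) = 7.67 rad/s.

ω_n ≈ 7.67 rad/s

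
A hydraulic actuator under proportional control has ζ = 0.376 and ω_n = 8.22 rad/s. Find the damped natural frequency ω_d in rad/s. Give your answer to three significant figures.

ω_d = ω_n√(1−ζ²) = 8.22·√0.859 = 7.62 rad/s.

ω_d ≈ 7.62 rad/s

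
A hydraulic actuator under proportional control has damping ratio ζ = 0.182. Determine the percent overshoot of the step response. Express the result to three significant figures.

%OS ≈ 55.9%

For an underdamped second-order system, %OS = 100·exp(−πζ/√(1−ζ²)).
πζ/√(1−ζ²) = π·0.182/√(1−0.0331) = 0.5815, so %OS = 100·e^(−0.5815) = 55.9%.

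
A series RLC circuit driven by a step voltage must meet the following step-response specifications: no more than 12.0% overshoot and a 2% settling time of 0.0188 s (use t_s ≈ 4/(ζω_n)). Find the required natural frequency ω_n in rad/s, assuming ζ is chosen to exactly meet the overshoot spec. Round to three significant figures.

Inverting the overshoot relation: ζ = |ln 0.120|/√(π² + ln²0.120) = 0.559.
Then ω_n = 4/(ζ t_s) = 4/(0.559 × 0.0188) = 380 rad/s.

ω_n ≈ 380 rad/s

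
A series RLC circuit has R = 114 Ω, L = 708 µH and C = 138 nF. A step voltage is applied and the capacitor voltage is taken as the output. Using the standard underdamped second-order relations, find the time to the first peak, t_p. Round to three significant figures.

For a series RLC circuit (capacitor voltage as output), ω_n = 1/√(LC) = 1/√(708 µH · 138 nF) = 101000 rad/s.
ζ = (R/2)·√(C/L) = (114/2)·√(138 nF/708 µH) = 0.796.
ω_d = ω_n√(1−ζ²) = 61300 rad/s. t_p = π/ω_d = 0.0000513 s.

t_p ≈ 0.0000513 s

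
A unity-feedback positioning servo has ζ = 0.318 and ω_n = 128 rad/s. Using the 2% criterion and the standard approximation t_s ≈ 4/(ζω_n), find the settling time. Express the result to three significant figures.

t_s ≈ 4/(ζω_n) = 4/(0.318 × 128) = 0.0983 s.

t_s ≈ 0.0983 s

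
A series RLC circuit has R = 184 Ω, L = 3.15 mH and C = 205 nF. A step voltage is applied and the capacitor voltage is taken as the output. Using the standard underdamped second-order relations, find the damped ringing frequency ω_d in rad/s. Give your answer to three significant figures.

For a series RLC circuit (capacitor voltage as output), ω_n = 1/√(LC) = 1/√(3.15 mH · 205 nF) = 39400 rad/s.
ζ = (R/2)·√(C/L) = (184/2)·√(205 nF/3.15 mH) = 0.742.
The damped frequency ω_d = ω_n√(1−ζ²) = 26400 rad/s.

ω_d ≈ 26400 rad/s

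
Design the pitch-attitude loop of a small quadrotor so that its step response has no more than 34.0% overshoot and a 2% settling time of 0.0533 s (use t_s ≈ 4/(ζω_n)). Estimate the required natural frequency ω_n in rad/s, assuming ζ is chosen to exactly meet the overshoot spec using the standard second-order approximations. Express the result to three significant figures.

ω_n ≈ 231 rad/s

Inverting the overshoot relation: ζ = |ln 0.340|/√(π² + ln²0.340) = 0.325.
From t_s ≈ 4/(ζω_n): ω_n = 4/(ζ·t_s) = 4/(0.325·0.0533) = 231 rad/s.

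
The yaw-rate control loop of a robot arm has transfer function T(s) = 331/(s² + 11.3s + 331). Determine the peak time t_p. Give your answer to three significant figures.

t_p ≈ 0.182 s

Matching coefficients with s² + 2ζω_n s + ω_n² gives ω_n² = 331 ⇒ ω_n = 18.2 rad/s, and ζ = 11.3/(2ω_n) = 0.311.
ω_d = 18.2·√(1 − 0.311²) = 17.3 rad/s. Then t_p = π/ω_d = 0.182 s.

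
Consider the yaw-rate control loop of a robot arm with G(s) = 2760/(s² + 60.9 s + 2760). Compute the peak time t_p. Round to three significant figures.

Matching coefficients with s² + 2ζω_n s + ω_n² gives ω_n² = 2760 ⇒ ω_n = 52.5 rad/s, and ζ = 60.9/(2ω_n) = 0.580.
The damped frequency ω_d = ω_n√(1−ζ²) = 42.8 rad/s. Then t_p = π/ω_d = 0.0734 s.

t_p ≈ 0.0734 s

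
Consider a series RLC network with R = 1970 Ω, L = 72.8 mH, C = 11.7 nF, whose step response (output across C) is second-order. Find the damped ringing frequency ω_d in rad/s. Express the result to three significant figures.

ω_d ≈ 31500 rad/s

For a series RLC circuit (capacitor voltage as output), ω_n = 1/√(LC) = 1/√(72.8 mH · 11.7 nF) = 34300 rad/s.
ζ = (R/2)·√(C/L) = (1970/2)·√(11.7 nF/72.8 mH) = 0.395.
The damped frequency ω_d = ω_n√(1−ζ²) = 31500 rad/s.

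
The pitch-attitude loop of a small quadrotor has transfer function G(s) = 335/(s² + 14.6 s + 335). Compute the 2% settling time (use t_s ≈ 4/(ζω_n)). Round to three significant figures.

t_s ≈ 0.548 s

ω_n = √335 = 18.3 rad/s; ζ = 14.6/(2·18.3) = 0.399.
t_s ≈ 4/(ζω_n) = 4/(0.399·18.3) = 0.548 s.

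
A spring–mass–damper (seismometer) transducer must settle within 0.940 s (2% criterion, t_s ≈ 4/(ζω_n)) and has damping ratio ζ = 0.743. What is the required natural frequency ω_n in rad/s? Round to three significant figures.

ω_n ≈ 5.73 rad/s

Rearranging t_s ≈ 4/(ζω_n) gives ω_n = 4/(ζ·t_s) = 4/(0.743 × 0.940) = 5.73 rad/s.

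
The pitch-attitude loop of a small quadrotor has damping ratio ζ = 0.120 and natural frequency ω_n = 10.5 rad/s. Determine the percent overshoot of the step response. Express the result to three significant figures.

%OS ≈ 68.4%

For an underdamped second-order system, %OS = 100·exp(−πζ/√(1−ζ²)).
πζ/√(1−ζ²) = π·0.120/√(1−0.0144) = 0.3797, so %OS = 100·e^(−0.3797) = 68.4%.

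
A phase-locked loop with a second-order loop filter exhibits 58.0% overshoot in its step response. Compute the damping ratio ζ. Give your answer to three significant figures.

Inverting the overshoot relation: ζ = |ln 0.580|/√(π² + ln²0.580) = 0.171.

ζ ≈ 0.171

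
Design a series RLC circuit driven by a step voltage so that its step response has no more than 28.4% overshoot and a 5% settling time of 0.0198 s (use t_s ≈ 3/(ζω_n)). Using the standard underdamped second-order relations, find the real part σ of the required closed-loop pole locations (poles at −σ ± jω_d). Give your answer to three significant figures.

σ ≈ 152

The settling-time spec alone fixes σ = ζω_n = 3/t_s = 3/0.0198 = 152.
(Overshoot then fixes ζ = 0.372 and hence ω_d = σ·√(1−ζ²)/ζ = 378 rad/s.)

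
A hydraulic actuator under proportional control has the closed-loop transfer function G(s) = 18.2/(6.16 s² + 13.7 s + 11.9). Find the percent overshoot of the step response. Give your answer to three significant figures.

%OS ≈ 1.51%

Dividing through by 6.16: denominator becomes s² + 2.224 s + 1.932.
So ω_n = √1.932 = 1.39 rad/s and ζ = 2.224/(2·1.39) = 0.800.
Overshoot: exp(−π·0.800/√(1−0.800²)) = 0.0151, i.e. 1.51%.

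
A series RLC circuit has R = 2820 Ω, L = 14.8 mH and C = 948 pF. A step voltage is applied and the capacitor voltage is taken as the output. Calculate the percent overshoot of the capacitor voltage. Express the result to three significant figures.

For a series RLC circuit (capacitor voltage as output), ω_n = 1/√(LC) = 1/√(14.8 mH · 948 pF) = 267000 rad/s.
ζ = (R/2)·√(C/L) = (2820/2)·√(948 pF/14.8 mH) = 0.357.
%OS = 100·exp(−πζ/√(1−ζ²)) = 30.1%.

%OS ≈ 30.1%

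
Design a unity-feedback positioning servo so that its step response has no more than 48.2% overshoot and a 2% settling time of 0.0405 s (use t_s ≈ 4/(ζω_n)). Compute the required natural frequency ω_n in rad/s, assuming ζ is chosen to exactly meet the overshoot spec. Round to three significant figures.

ω_n ≈ 436 rad/s

ζ = −ln(OS)/√(π² + (ln OS)²). With OS = 0.482, ln OS = −0.7298 and ζ = 0.7298/3.225 = 0.226.
From t_s ≈ 4/(ζω_n): ω_n = 4/(ζ·t_s) = 4/(0.226·0.0405) = 436 rad/s.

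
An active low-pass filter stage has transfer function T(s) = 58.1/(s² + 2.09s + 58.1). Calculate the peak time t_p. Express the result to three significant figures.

Matching coefficients with s² + 2ζω_n s + ω_n² gives ω_n² = 58.1 ⇒ ω_n = 7.62 rad/s, and ζ = 2.09/(2ω_n) = 0.137.
The damped frequency ω_d = ω_n√(1−ζ²) = 7.55 rad/s. Then t_p = π/ω_d = 0.416 s.

t_p ≈ 0.416 s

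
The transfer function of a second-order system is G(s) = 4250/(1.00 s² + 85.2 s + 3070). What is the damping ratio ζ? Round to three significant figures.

ζ ≈ 0.769

Dividing through by 1.00: denominator becomes s² + 85.20 s + 3070.
So ω_n = √3070 = 55.4 rad/s and ζ = 85.20/(2·55.4) = 0.769.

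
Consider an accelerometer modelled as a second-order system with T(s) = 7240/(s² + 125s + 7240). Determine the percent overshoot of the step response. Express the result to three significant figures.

%OS ≈ 3.34%

Comparing the denominator to s² + 2ζω_n s + ω_n²: ω_n = √7240 = 85.1 rad/s, and 2ζω_n = 125 so ζ = 125/(2·85.1) = 0.735.
Overshoot: exp(−π·0.735/√(1−0.735²)) = 0.0334, i.e. 3.34%.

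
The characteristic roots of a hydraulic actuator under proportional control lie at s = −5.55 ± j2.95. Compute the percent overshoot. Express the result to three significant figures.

The poles are at −σ ± jω_d with σ = 5.55 and ω_d = 2.95, so ω_n = √(σ²+ω_d²) = 6.29 rad/s and ζ = σ/ω_n = 0.883.
%OS = 100 e^{−πζ/√(1−ζ²)} with ζ = 0.883 gives 0.271%.

%OS ≈ 0.271%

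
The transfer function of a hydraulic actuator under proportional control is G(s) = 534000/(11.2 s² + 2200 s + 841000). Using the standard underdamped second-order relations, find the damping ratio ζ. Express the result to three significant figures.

ζ ≈ 0.358

Dividing through by 11.2: denominator becomes s² + 196.4 s + 75090.
So ω_n = √75090 = 274 rad/s and ζ = 196.4/(2·274) = 0.358.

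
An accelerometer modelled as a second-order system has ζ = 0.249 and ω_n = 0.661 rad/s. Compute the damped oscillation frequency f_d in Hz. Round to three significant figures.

ω_d = ω_n√(1−ζ²) = 0.661·√0.938 = 0.640 rad/s.
f_d = ω_d/(2π) = 0.102 Hz.

f_d ≈ 0.102 Hz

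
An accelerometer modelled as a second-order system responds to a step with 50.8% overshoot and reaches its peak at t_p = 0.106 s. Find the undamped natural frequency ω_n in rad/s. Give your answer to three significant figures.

The overshoot fixes ζ = −ln(OS)/√(π²+ln²(OS)) = 0.211.
From t_p = π/ω_d, ω_d = π/0.106 = 29.6 rad/s, so ω_n = ω_d/√(1−ζ²) = 30.3 rad/s.

ω_n ≈ 30.3 rad/s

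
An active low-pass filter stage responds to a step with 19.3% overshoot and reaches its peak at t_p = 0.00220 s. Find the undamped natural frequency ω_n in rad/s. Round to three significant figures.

ω_n ≈ 1610 rad/s

From the overshoot, ζ = −ln(OS)/√(π²+ln²(OS)) = 0.464.
t_p = π/ω_d ⇒ ω_d = 1430 rad/s; then ω_n = ω_d/√(1−ζ²) = 1610 rad/s.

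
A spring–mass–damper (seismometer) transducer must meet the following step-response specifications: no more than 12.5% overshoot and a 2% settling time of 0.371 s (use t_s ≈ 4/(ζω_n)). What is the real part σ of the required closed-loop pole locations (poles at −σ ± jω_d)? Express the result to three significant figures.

σ ≈ 10.8

The settling-time spec alone fixes σ = ζω_n = 4/t_s = 4/0.371 = 10.8.
(Overshoot then fixes ζ = 0.552 and hence ω_d = σ·√(1−ζ²)/ζ = 16.3 rad/s.)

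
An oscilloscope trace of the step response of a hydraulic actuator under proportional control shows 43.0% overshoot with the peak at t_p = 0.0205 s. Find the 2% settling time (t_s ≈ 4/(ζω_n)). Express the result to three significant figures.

t_s ≈ 0.0972 s

The overshoot fixes ζ = −ln(OS)/√(π²+ln²(OS)) = 0.259.
From t_p = π/ω_d, ω_d = π/0.0205 = 153 rad/s, so ω_n = ω_d/√(1−ζ²) = 159 rad/s.
t_s ≈ 4/(ζω_n) = 4/(0.259·159) = 0.0972 s.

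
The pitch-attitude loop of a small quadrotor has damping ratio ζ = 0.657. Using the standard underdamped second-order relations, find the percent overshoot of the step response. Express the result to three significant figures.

For an underdamped second-order system, %OS = 100·exp(−πζ/√(1−ζ²)).
πζ/√(1−ζ²) = π·0.657/√(1−0.432) = 2.738, so %OS = 100·e^(−2.738) = 6.47%.

%OS ≈ 6.47%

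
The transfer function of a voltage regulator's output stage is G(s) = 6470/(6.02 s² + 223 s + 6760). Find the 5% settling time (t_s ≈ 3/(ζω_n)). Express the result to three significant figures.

Dividing through by 6.02: denominator becomes s² + 37.04 s + 1123.
So ω_n = √1123 = 33.5 rad/s and ζ = 37.04/(2·33.5) = 0.553.
t_s ≈ 3/(ζω_n) = 0.162 s.

t_s ≈ 0.162 s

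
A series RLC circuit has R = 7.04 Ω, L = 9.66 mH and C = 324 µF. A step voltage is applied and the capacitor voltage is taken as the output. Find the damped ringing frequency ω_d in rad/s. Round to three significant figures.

ω_d ≈ 432 rad/s

For a series RLC circuit (capacitor voltage as output), ω_n = 1/√(LC) = 1/√(9.66 mH · 324 µF) = 565 rad/s.
ζ = (R/2)·√(C/L) = (7.04/2)·√(324 µF/9.66 mH) = 0.645.
The damped frequency ω_d = ω_n√(1−ζ²) = 432 rad/s.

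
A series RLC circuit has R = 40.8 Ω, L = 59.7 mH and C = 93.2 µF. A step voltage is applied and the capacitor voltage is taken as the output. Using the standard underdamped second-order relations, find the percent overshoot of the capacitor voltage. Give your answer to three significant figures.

For a series RLC circuit (capacitor voltage as output), ω_n = 1/√(LC) = 1/√(59.7 mH · 93.2 µF) = 424 rad/s.
ζ = (R/2)·√(C/L) = (40.8/2)·√(93.2 µF/59.7 mH) = 0.806.
%OS = 100 e^{−πζ/√(1−ζ²)} with ζ = 0.806 gives 1.39%.

%OS ≈ 1.39%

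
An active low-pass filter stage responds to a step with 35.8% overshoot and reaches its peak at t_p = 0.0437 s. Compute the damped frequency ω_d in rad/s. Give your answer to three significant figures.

t_p = π/ω_d, so ω_d = π/0.0437 = 71.9 rad/s.

ω_d ≈ 71.9 rad/s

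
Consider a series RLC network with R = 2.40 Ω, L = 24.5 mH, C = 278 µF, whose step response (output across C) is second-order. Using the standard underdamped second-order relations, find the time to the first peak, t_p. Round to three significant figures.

For a series RLC circuit (capacitor voltage as output), ω_n = 1/√(LC) = 1/√(24.5 mH · 278 µF) = 383 rad/s.
ζ = (R/2)·√(C/L) = (2.40/2)·√(278 µF/24.5 mH) = 0.128.
The damped frequency ω_d = ω_n√(1−ζ²) = 380 rad/s. t_p = π/ω_d = 0.00827 s.

t_p ≈ 0.00827 s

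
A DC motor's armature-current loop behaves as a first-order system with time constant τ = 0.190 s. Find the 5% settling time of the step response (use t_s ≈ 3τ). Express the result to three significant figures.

t_s ≈ 3τ = 0.570 s.

t_s ≈ 0.570 s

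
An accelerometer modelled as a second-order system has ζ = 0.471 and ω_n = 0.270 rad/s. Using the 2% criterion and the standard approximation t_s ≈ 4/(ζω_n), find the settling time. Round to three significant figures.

t_s ≈ 4/(ζω_n) = 4/(0.471 × 0.270) = 31.5 s.

t_s ≈ 31.5 s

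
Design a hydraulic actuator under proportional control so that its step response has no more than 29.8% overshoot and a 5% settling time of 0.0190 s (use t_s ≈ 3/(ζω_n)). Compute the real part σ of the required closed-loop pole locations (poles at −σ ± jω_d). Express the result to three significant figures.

σ ≈ 158

The settling-time spec alone fixes σ = ζω_n = 3/t_s = 3/0.0190 = 158.
(Overshoot then fixes ζ = 0.360 and hence ω_d = σ·√(1−ζ²)/ζ = 410 rad/s.)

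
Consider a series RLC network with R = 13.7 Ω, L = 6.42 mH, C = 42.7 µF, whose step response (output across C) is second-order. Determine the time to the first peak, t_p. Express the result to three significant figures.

For a series RLC circuit (capacitor voltage as output), ω_n = 1/√(LC) = 1/√(6.42 mH · 42.7 µF) = 1910 rad/s.
ζ = (R/2)·√(C/L) = (13.7/2)·√(42.7 µF/6.42 mH) = 0.559.
The damped frequency ω_d = ω_n√(1−ζ²) = 1580 rad/s. t_p = π/ω_d = 0.00198 s.

t_p ≈ 0.00198 s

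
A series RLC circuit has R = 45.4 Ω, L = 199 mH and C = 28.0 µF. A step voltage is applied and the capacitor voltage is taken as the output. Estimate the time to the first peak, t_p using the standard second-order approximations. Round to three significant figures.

For a series RLC circuit (capacitor voltage as output), ω_n = 1/√(LC) = 1/√(199 mH · 28.0 µF) = 424 rad/s.
ζ = (R/2)·√(C/L) = (45.4/2)·√(28.0 µF/199 mH) = 0.269.
ω_d = ω_n√(1−ζ²) = 408 rad/s. t_p = π/ω_d = 0.00770 s.

t_p ≈ 0.00770 s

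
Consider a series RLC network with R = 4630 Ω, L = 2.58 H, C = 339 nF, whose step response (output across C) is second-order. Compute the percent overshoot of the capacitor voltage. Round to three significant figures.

For a series RLC circuit (capacitor voltage as output), ω_n = 1/√(LC) = 1/√(2.58 H · 339 nF) = 1070 rad/s.
ζ = (R/2)·√(C/L) = (4630/2)·√(339 nF/2.58 H) = 0.839.
%OS = 100·exp(−πζ/√(1−ζ²)) = 0.785%.

%OS ≈ 0.785%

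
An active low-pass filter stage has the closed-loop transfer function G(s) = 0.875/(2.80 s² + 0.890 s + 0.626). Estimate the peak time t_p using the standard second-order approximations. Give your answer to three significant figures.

t_p ≈ 7.05 s

Dividing through by 2.80: denominator becomes s² + 0.3179 s + 0.2236.
So ω_n = √0.2236 = 0.473 rad/s and ζ = 0.3179/(2·0.473) = 0.336.
ω_d = 0.473·√(1 − 0.336²) = 0.445 rad/s. t_p = π/ω_d = 7.05 s.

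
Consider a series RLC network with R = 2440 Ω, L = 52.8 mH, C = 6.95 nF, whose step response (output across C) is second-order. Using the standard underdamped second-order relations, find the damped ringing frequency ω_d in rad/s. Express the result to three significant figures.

ω_d ≈ 46800 rad/s

For a series RLC circuit (capacitor voltage as output), ω_n = 1/√(LC) = 1/√(52.8 mH · 6.95 nF) = 52200 rad/s.
ζ = (R/2)·√(C/L) = (2440/2)·√(6.95 nF/52.8 mH) = 0.443.
The damped frequency ω_d = ω_n√(1−ζ²) = 46800 rad/s.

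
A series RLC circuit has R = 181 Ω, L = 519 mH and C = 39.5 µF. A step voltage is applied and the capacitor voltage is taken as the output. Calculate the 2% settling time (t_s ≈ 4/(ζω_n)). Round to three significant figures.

t_s ≈ 0.0229 s

For a series RLC circuit (capacitor voltage as output), ω_n = 1/√(LC) = 1/√(519 mH · 39.5 µF) = 221 rad/s.
ζ = (R/2)·√(C/L) = (181/2)·√(39.5 µF/519 mH) = 0.790.
t_s ≈ 4/(ζω_n) = 0.0229 s.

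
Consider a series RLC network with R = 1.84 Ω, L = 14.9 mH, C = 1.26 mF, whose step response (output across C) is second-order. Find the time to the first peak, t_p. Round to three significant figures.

t_p ≈ 0.0141 s

For a series RLC circuit (capacitor voltage as output), ω_n = 1/√(LC) = 1/√(14.9 mH · 1.26 mF) = 231 rad/s.
ζ = (R/2)·√(C/L) = (1.84/2)·√(1.26 mF/14.9 mH) = 0.268.
ω_d = ω_n√(1−ζ²) = 222 rad/s. t_p = π/ω_d = 0.0141 s.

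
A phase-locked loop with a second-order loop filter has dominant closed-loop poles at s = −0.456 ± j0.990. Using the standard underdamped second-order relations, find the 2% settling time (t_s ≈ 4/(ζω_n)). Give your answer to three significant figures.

t_s ≈ 8.77 s

For poles at −σ ± jω_d, ζω_n = σ = 0.456, so t_s ≈ 4/σ = 8.77 s.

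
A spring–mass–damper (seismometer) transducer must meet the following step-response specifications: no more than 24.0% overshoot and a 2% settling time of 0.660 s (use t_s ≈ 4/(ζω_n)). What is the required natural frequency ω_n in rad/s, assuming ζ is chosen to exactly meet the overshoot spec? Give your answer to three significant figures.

ζ = −ln(OS)/√(π² + (ln OS)²). With OS = 0.240, ln OS = −1.427 and ζ = 1.427/3.451 = 0.414.
Then ω_n = 4/(ζ t_s) = 4/(0.414 × 0.660) = 14.7 rad/s.

ω_n ≈ 14.7 rad/s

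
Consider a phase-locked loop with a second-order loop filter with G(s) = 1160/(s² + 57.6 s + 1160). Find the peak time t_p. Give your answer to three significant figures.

ω_n = √1160 = 34.1 rad/s; ζ = 57.6/(2·34.1) = 0.846.
ω_d = 34.1·√(1 − 0.846²) = 18.2 rad/s. Then t_p = π/ω_d = 0.173 s.

t_p ≈ 0.173 s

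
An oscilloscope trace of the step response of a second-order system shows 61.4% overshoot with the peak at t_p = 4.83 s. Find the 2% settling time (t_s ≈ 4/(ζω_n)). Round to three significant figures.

t_s ≈ 39.6 s

ζ from %OS: ζ = |ln 0.614|/√(π²+ln²0.614) = 0.153.
From t_p = π/ω_d, ω_d = π/4.83 = 0.650 rad/s, so ω_n = ω_d/√(1−ζ²) = 0.658 rad/s.
t_s ≈ 4/(ζω_n) = 4/(0.153·0.658) = 39.6 s.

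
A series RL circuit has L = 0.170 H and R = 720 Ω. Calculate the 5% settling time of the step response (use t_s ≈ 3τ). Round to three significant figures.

t_s ≈ 0.000708 s

τ = L/R = 0.170/720 = 0.000236 s.
t_s ≈ 3τ = 0.000708 s.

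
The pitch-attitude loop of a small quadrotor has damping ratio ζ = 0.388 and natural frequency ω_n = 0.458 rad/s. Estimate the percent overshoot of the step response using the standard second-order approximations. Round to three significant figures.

%OS ≈ 26.6%

For an underdamped second-order system, %OS = 100·exp(−πζ/√(1−ζ²)).
πζ/√(1−ζ²) = π·0.388/√(1−0.151) = 1.323, so %OS = 100·e^(−1.323) = 26.6%.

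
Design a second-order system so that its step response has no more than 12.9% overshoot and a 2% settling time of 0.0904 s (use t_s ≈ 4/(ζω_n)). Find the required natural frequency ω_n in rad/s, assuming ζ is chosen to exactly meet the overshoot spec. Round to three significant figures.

ω_n ≈ 81.0 rad/s

ζ = −ln(OS)/√(π² + (ln OS)²). With OS = 0.129, ln OS = −2.048 and ζ = 2.048/3.750 = 0.546.
Then ω_n = 4/(ζ t_s) = 4/(0.546 × 0.0904) = 81.0 rad/s.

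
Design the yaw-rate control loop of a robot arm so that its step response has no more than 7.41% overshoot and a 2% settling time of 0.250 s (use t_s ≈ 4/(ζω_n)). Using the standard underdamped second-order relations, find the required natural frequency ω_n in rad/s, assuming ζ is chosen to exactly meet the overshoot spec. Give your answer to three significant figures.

ω_n ≈ 25.1 rad/s

From %OS = 100·exp(−πζ/√(1−ζ²)), invert to get ζ = −ln(OS)/√(π² + ln²(OS)) with OS = 0.0741.
−ln 0.0741 = 2.602, so ζ = 2.602/√(π² + 6.772) = 0.638.
From t_s ≈ 4/(ζω_n): ω_n = 4/(ζ·t_s) = 4/(0.638·0.250) = 25.1 rad/s.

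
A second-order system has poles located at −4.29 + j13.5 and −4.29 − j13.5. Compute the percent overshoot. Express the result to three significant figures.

%OS ≈ 36.8%

The poles are at −σ ± jω_d with σ = 4.29 and ω_d = 13.5, so ω_n = √(σ²+ω_d²) = 14.2 rad/s and ζ = σ/ω_n = 0.303.
Overshoot: exp(−π·0.303/√(1−0.303²)) = 0.368, i.e. 36.8%.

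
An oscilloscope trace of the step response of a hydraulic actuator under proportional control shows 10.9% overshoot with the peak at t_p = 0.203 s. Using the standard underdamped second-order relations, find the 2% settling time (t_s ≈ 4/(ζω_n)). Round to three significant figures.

The overshoot fixes ζ = −ln(OS)/√(π²+ln²(OS)) = 0.576.
t_p = π/ω_d ⇒ ω_d = 15.5 rad/s; then ω_n = ω_d/√(1−ζ²) = 18.9 rad/s.
t_s ≈ 4/(ζω_n) = 4/(0.576·18.9) = 0.366 s.

t_s ≈ 0.366 s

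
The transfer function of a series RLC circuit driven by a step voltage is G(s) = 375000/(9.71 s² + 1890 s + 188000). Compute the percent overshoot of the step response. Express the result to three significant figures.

Dividing through by 9.71: denominator becomes s² + 194.6 s + 19360.
So ω_n = √19360 = 139 rad/s and ζ = 194.6/(2·139) = 0.699.
%OS = 100 e^{−πζ/√(1−ζ²)} with ζ = 0.699 gives 4.62%.

%OS ≈ 4.62%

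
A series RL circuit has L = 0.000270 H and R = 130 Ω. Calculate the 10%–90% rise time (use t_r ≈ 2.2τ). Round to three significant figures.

τ = L/R = 0.000270/130 = 0.00000208 s.
t_r ≈ 2.2τ = 0.00000457 s.

t_r ≈ 0.00000457 s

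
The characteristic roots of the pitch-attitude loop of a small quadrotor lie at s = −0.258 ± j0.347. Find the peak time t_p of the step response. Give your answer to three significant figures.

t_p ≈ 9.05 s

t_p = π/ω_d with ω_d = 0.347 (the imaginary part), so t_p = 9.05 s.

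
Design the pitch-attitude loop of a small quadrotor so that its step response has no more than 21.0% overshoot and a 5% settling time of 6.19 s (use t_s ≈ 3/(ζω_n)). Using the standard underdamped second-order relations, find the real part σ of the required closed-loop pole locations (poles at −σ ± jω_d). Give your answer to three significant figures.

σ ≈ 0.485

The settling-time spec alone fixes σ = ζω_n = 3/t_s = 3/6.19 = 0.485.
(Overshoot then fixes ζ = 0.445 and hence ω_d = σ·√(1−ζ²)/ζ = 0.976 rad/s.)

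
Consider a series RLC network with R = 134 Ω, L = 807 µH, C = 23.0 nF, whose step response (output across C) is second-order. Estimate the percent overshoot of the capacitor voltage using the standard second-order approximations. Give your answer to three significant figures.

For a series RLC circuit (capacitor voltage as output), ω_n = 1/√(LC) = 1/√(807 µH · 23.0 nF) = 232000 rad/s.
ζ = (R/2)·√(C/L) = (134/2)·√(23.0 nF/807 µH) = 0.358.
Overshoot: exp(−π·0.358/√(1−0.358²)) = 0.300, i.e. 30.0%.

%OS ≈ 30.0%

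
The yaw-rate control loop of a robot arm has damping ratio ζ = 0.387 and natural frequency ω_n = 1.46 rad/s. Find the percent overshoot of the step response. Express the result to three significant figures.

For an underdamped second-order system, %OS = 100·exp(−πζ/√(1−ζ²)).
πζ/√(1−ζ²) = π·0.387/√(1−0.150) = 1.319, so %OS = 100·e^(−1.319) = 26.8%.

%OS ≈ 26.8%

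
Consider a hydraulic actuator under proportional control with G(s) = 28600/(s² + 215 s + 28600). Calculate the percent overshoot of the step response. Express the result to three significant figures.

%OS ≈ 7.53%

Matching coefficients with s² + 2ζω_n s + ω_n² gives ω_n² = 28600 ⇒ ω_n = 169 rad/s, and ζ = 215/(2ω_n) = 0.636.
Overshoot: exp(−π·0.636/√(1−0.636²)) = 0.0753, i.e. 7.53%.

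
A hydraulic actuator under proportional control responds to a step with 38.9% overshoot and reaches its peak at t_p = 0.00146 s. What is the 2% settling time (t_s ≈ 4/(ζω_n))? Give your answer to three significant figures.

t_s ≈ 0.00619 s

The overshoot fixes ζ = −ln(OS)/√(π²+ln²(OS)) = 0.288.
t_p = π/ω_d ⇒ ω_d = 2150 rad/s; then ω_n = ω_d/√(1−ζ²) = 2250 rad/s.
t_s ≈ 4/(ζω_n) = 4/(0.288·2250) = 0.00619 s.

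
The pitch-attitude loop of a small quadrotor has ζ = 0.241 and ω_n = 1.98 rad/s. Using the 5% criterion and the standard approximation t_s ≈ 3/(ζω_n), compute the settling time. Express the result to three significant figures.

t_s ≈ 6.29 s

t_s ≈ 3/(ζω_n) = 3/(0.241 × 1.98) = 6.29 s.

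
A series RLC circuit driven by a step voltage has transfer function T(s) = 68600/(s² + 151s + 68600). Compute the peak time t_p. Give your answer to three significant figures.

t_p ≈ 0.0125 s

Matching coefficients with s² + 2ζω_n s + ω_n² gives ω_n² = 68600 ⇒ ω_n = 262 rad/s, and ζ = 151/(2ω_n) = 0.288.
ω_d = 262·√(1 − 0.288²) = 251 rad/s. Then t_p = π/ω_d = 0.0125 s.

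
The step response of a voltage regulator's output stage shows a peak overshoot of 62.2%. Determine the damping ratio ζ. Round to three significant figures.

ζ = −ln(OS)/√(π² + (ln OS)²). With OS = 0.622, ln OS = −0.4748 and ζ = 0.4748/3.177 = 0.149.

ζ ≈ 0.149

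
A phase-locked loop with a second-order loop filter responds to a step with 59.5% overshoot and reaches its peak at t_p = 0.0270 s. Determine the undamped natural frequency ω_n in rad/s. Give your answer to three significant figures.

ω_n ≈ 118 rad/s

ζ from %OS: ζ = |ln 0.595|/√(π²+ln²0.595) = 0.163.
From t_p = π/ω_d, ω_d = π/0.0270 = 116 rad/s, so ω_n = ω_d/√(1−ζ²) = 118 rad/s.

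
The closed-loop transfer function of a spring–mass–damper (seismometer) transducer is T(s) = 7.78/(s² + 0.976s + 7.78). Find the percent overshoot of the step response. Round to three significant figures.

%OS ≈ 57.2%

Comparing the denominator to s² + 2ζω_n s + ω_n²: ω_n = √7.78 = 2.79 rad/s, and 2ζω_n = 0.976 so ζ = 0.976/(2·2.79) = 0.175.
%OS = 100·exp(−πζ/√(1−ζ²)) = 57.2%.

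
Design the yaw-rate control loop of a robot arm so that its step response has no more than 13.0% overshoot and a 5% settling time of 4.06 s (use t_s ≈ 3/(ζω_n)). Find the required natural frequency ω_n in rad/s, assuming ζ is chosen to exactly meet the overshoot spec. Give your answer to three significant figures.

Inverting the overshoot relation: ζ = |ln 0.130|/√(π² + ln²0.130) = 0.545.
Then ω_n = 3/(ζ t_s) = 3/(0.545 × 4.06) = 1.36 rad/s.

ω_n ≈ 1.36 rad/s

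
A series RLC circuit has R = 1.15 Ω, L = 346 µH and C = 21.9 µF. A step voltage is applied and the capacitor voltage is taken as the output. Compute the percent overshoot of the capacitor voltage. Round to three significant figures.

%OS ≈ 63.2%

For a series RLC circuit (capacitor voltage as output), ω_n = 1/√(LC) = 1/√(346 µH · 21.9 µF) = 11500 rad/s.
ζ = (R/2)·√(C/L) = (1.15/2)·√(21.9 µF/346 µH) = 0.145.
Overshoot: exp(−π·0.145/√(1−0.145²)) = 0.632, i.e. 63.2%.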